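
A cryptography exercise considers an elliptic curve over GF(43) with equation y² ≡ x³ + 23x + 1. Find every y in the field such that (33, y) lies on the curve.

x³ + 23x + 1 = 36697 ≡ 18 (mod 43).
18 is a non-residue mod 43; no y exists.

none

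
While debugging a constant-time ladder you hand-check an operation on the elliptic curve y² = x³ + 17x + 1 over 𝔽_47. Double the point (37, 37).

(26, 26)

tangent at (37, 37): λ = (3·37² + 17)/(2·37) ≡ 35/27. 27⁻¹ ≡ 7 (mod 47) since 27·7 = 189 ≡ 1, so λ ≡ 35·7 ≡ 10.
  x = λ² - 37 - 37 = 100 - 74 ≡ 26; y = λ·(37 - 26) - 37 ≡ 26. → (26, 26)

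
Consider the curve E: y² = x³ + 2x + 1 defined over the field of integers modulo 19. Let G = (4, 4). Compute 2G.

tangent at (4, 4): λ = (3·4² + 2)/(2·4) ≡ 12/8. 8⁻¹ ≡ 12 (mod 19), so λ ≡ 12·12 ≡ 11.
  x = λ² - 4 - 4 = 121 - 8 ≡ 18; y = λ·(4 - 18) - 4 ≡ 13. → (18, 13)

(18, 13)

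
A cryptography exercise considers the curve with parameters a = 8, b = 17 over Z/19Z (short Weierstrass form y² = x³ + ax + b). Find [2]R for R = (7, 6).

(11, 12)

tangent at (7, 6): λ = (3·7² + 8)/(2·6) ≡ 3/12. 12⁻¹ ≡ 8 (mod 19) since 12·8 = 96 ≡ 1, so λ ≡ 3·8 ≡ 5.
  x = λ² - 7 - 7 = 25 - 14 ≡ 11; y = λ·(7 - 11) - 6 ≡ 12. → (11, 12)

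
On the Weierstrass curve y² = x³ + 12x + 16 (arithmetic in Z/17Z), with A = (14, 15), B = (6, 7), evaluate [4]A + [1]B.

First 4A:
Double-and-add on 4 = (100)₂. Start with A = (14, 15) for the leading 1-bit.
double: tangent at (14, 15): λ = (3·14² + 12)/(2·15) ≡ 5/13. 13⁻¹ ≡ 4 (mod 17), so λ ≡ 5·4 ≡ 3.
  x = λ² - 14 - 14 = 9 - 28 ≡ 15; y = λ·(14 - 15) - 15 ≡ 16. → (15, 16)
double: tangent at (15, 16): λ = (3·15² + 12)/(2·16) ≡ 7/15. 15⁻¹ ≡ 8 (mod 17), so λ ≡ 7·8 ≡ 5.
  x = λ² - 15 - 15 = 25 - 30 ≡ 12; y = λ·(15 - 12) - 16 ≡ 16. → (12, 16)
4A = (12, 16).
Finally 4A + B:
(12, 16) + (6, 7). λ = (7 - 16)/(6 - 12) ≡ 8/11 mod 17. 11⁻¹ ≡ 14 (mod 17), so λ ≡ 10.
  x = λ² - 12 - 6 = 100 - 18 ≡ 14; y = λ·(12 - 14) - 16 ≡ 15. → (14, 15)

(14, 15)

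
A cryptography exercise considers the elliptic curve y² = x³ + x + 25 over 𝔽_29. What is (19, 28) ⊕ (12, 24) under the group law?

(19, 28) + (12, 24). λ = (24 - 28)/(12 - 19) ≡ 25/22 mod 29. 22⁻¹ ≡ 4 (mod 29) since 22·4 = 88 ≡ 1, so λ ≡ 13.
  x = λ² - 19 - 12 = 169 - 31 ≡ 22; y = λ·(19 - 22) - 28 ≡ 20. → (22, 20)

(22, 20)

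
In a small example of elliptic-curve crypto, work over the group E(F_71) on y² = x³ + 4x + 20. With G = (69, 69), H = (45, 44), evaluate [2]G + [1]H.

(7, 65)

First 2G:
Repeated addition: build up to 2G.
2G: tangent at (69, 69): λ = (3·69² + 4)/(2·69) ≡ 16/67. 67⁻¹ ≡ 53 (mod 71) since 67·53 = 3551 ≡ 1, so λ ≡ 16·53 ≡ 67.
  x = λ² - 69 - 69 = 4489 - 138 ≡ 20; y = λ·(69 - 20) - 69 ≡ 19. → (20, 19)
2G = (20, 19).
Finally 2G + H:
(20, 19) + (45, 44). λ = (44 - 19)/(45 - 20) ≡ 25/25 mod 71. 25⁻¹ ≡ 54 (mod 71), so λ ≡ 1.
  x = λ² - 20 - 45 = 1 - 65 ≡ 7; y = λ·(20 - 7) - 19 ≡ 65. → (7, 65)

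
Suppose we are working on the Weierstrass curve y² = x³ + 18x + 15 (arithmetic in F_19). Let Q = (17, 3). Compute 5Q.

(6, 4)

Repeated addition: build up to 5Q.
2Q: tangent at (17, 3): λ = (3·17² + 18)/(2·3) ≡ 11/6. 6⁻¹ ≡ 16 (mod 19), so λ ≡ 11·16 ≡ 5.
  x = λ² - 17 - 17 = 25 - 34 ≡ 10; y = λ·(17 - 10) - 3 ≡ 13. → (10, 13)
3Q: (10, 13) + (17, 3). λ = (3 - 13)/(17 - 10) ≡ 9/7 mod 19. 7⁻¹ ≡ 11 (mod 19), so λ ≡ 4.
  x = λ² - 10 - 17 = 16 - 27 ≡ 8; y = λ·(10 - 8) - 13 ≡ 14. → (8, 14)
4Q: (8, 14) + (17, 3). λ = (3 - 14)/(17 - 8) ≡ 8/9 mod 19. 9⁻¹ ≡ 17 (mod 19), so λ ≡ 3.
  x = λ² - 8 - 17 = 9 - 25 ≡ 3; y = λ·(8 - 3) - 14 ≡ 1. → (3, 1)
5Q: (3, 1) + (17, 3). λ = (3 - 1)/(17 - 3) ≡ 2/14 mod 19. 14⁻¹ ≡ 15 (mod 19), so λ ≡ 11.
  x = λ² - 3 - 17 = 121 - 20 ≡ 6; y = λ·(3 - 6) - 1 ≡ 4. → (6, 4)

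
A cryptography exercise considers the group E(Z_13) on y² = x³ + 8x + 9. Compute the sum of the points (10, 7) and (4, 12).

(8, 0)

(10, 7) + (4, 12). λ = (12 - 7)/(4 - 10) ≡ 5/7 mod 13. 7⁻¹ ≡ 2 (mod 13), so λ ≡ 10.
  x = λ² - 10 - 4 = 100 - 14 ≡ 8; y = λ·(10 - 8) - 7 ≡ 0. → (8, 0)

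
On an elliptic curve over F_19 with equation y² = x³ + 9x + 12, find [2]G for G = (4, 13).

(11, 6)

tangent at (4, 13): λ = (3·4² + 9)/(2·13) ≡ 0/7. 7⁻¹ ≡ 11 (mod 19) since 7·11 = 77 ≡ 1, so λ ≡ 0·11 ≡ 0.
  x = λ² - 4 - 4 = 0 - 8 ≡ 11; y = λ·(4 - 11) - 13 ≡ 6. → (11, 6)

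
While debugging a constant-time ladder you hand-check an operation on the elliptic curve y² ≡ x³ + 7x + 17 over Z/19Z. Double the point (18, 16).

(9, 7)

tangent at (18, 16): λ = (3·18² + 7)/(2·16) ≡ 10/13. 13⁻¹ ≡ 3 (mod 19) since 13·3 = 39 ≡ 1, so λ ≡ 10·3 ≡ 11.
  x = λ² - 18 - 18 = 121 - 36 ≡ 9; y = λ·(18 - 9) - 16 ≡ 7. → (9, 7)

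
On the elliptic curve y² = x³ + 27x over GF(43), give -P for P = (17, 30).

-(17, 30) = (17, -30 mod 43) = (17, 13).

(17, 13)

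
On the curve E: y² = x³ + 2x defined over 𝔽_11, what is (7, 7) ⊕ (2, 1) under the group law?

(3, 0)

(7, 7) + (2, 1). λ = (1 - 7)/(2 - 7) ≡ 5/6 mod 11. 6⁻¹ ≡ 2 (mod 11), so λ ≡ 10.
  x = λ² - 7 - 2 = 100 - 9 ≡ 3; y = λ·(7 - 3) - 7 ≡ 0. → (3, 0)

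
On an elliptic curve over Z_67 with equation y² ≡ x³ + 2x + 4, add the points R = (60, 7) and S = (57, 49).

(60, 7) + (57, 49). λ = (49 - 7)/(57 - 60) ≡ 42/64 mod 67. 64⁻¹ ≡ 22 (mod 67), so λ ≡ 53.
  x = λ² - 60 - 57 = 2809 - 117 ≡ 12; y = λ·(60 - 12) - 7 ≡ 58. → (12, 58)

(12, 58)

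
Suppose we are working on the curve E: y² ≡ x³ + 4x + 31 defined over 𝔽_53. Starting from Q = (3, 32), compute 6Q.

(18, 23)

Double-and-add on 6 = (110)₂. Start with Q = (3, 32) for the leading 1-bit.
double: tangent at (3, 32): λ = (3·3² + 4)/(2·32) ≡ 31/11. 11⁻¹ ≡ 29 (mod 53) since 11·29 = 319 ≡ 1, so λ ≡ 31·29 ≡ 51.
  x = λ² - 3 - 3 = 2601 - 6 ≡ 51; y = λ·(3 - 51) - 32 ≡ 11. → (51, 11)
add Q: (51, 11) + (3, 32). λ = (32 - 11)/(3 - 51) ≡ 21/5 mod 53. 5⁻¹ ≡ 32 (mod 53), so λ ≡ 36.
  x = λ² - 51 - 3 = 1296 - 54 ≡ 23; y = λ·(51 - 23) - 11 ≡ 43. → (23, 43)
double: tangent at (23, 43): λ = (3·23² + 4)/(2·43) ≡ 1/33. 33⁻¹ ≡ 45 (mod 53), so λ ≡ 1·45 ≡ 45.
  x = λ² - 23 - 23 = 2025 - 46 ≡ 18; y = λ·(23 - 18) - 43 ≡ 23. → (18, 23)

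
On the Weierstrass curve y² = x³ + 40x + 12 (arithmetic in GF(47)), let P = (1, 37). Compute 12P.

(21, 33)

Repeated addition: build up to 12P.
2P: tangent at (1, 37): λ = (3·1² + 40)/(2·37) ≡ 43/27. 27⁻¹ ≡ 7 (mod 47), so λ ≡ 43·7 ≡ 19.
  x = λ² - 1 - 1 = 361 - 2 ≡ 30; y = λ·(1 - 30) - 37 ≡ 23. → (30, 23)
3P: (30, 23) + (1, 37). λ = (37 - 23)/(1 - 30) ≡ 14/18 mod 47. 18⁻¹ ≡ 34 (mod 47), so λ ≡ 6.
  x = λ² - 30 - 1 = 36 - 31 ≡ 5; y = λ·(30 - 5) - 23 ≡ 33. → (5, 33)
4P: (5, 33) + (1, 37). λ = (37 - 33)/(1 - 5) ≡ 4/43 mod 47. 43⁻¹ ≡ 35 (mod 47) since 43·35 = 1505 ≡ 1, so λ ≡ 46.
  x = λ² - 5 - 1 = 2116 - 6 ≡ 42; y = λ·(5 - 42) - 33 ≡ 4. → (42, 4)
5P: (42, 4) + (1, 37). λ = (37 - 4)/(1 - 42) ≡ 33/6 mod 47. 6⁻¹ ≡ 8 (mod 47), so λ ≡ 29.
  x = λ² - 42 - 1 = 841 - 43 ≡ 46; y = λ·(42 - 46) - 4 ≡ 21. → (46, 21)
6P: (46, 21) + (1, 37). λ = (37 - 21)/(1 - 46) ≡ 16/2 mod 47. 2⁻¹ ≡ 24 (mod 47), so λ ≡ 8.
  x = λ² - 46 - 1 = 64 - 47 ≡ 17; y = λ·(46 - 17) - 21 ≡ 23. → (17, 23)
7P: (17, 23) + (1, 37). λ = (37 - 23)/(1 - 17) ≡ 14/31 mod 47. 31⁻¹ ≡ 44 (mod 47), so λ ≡ 5.
  x = λ² - 17 - 1 = 25 - 18 ≡ 7; y = λ·(17 - 7) - 23 ≡ 27. → (7, 27)
8P: (7, 27) + (1, 37). λ = (37 - 27)/(1 - 7) ≡ 10/41 mod 47. 41⁻¹ ≡ 39 (mod 47), so λ ≡ 14.
  x = λ² - 7 - 1 = 196 - 8 ≡ 0; y = λ·(7 - 0) - 27 ≡ 24. → (0, 24)
9P: (0, 24) + (1, 37). λ = (37 - 24)/(1 - 0) ≡ 13/1 mod 47. 1⁻¹ ≡ 1 (mod 47) since 1·1 = 1 ≡ 1, so λ ≡ 13.
  x = λ² - 0 - 1 = 169 - 1 ≡ 27; y = λ·(0 - 27) - 24 ≡ 1. → (27, 1)
10P: (27, 1) + (1, 37). λ = (37 - 1)/(1 - 27) ≡ 36/21 mod 47. 21⁻¹ ≡ 9 (mod 47), so λ ≡ 42.
  x = λ² - 27 - 1 = 1764 - 28 ≡ 44; y = λ·(27 - 44) - 1 ≡ 37. → (44, 37)
11P: (44, 37) + (1, 37). λ = (37 - 37)/(1 - 44) ≡ 0/4 mod 47. 4⁻¹ ≡ 12 (mod 47) since 4·12 = 48 ≡ 1, so λ ≡ 0.
  x = λ² - 44 - 1 = 0 - 45 ≡ 2; y = λ·(44 - 2) - 37 ≡ 10. → (2, 10)
12P: (2, 10) + (1, 37). λ = (37 - 10)/(1 - 2) ≡ 27/46 mod 47. 46⁻¹ ≡ 46 (mod 47) since 46·46 = 2116 ≡ 1, so λ ≡ 20.
  x = λ² - 2 - 1 = 400 - 3 ≡ 21; y = λ·(2 - 21) - 10 ≡ 33. → (21, 33)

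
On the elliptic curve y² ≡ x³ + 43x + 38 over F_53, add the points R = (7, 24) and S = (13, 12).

(37, 36)

(7, 24) + (13, 12). λ = (12 - 24)/(13 - 7) ≡ 41/6 mod 53. 6⁻¹ ≡ 9 (mod 53), so λ ≡ 51.
  x = λ² - 7 - 13 = 2601 - 20 ≡ 37; y = λ·(7 - 37) - 24 ≡ 36. → (37, 36)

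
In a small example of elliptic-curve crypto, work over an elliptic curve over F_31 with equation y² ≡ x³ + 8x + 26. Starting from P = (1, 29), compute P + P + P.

Repeated addition: build up to 3P.
2P: tangent at (1, 29): λ = (3·1² + 8)/(2·29) ≡ 11/27. 27⁻¹ ≡ 23 (mod 31) since 27·23 = 621 ≡ 1, so λ ≡ 11·23 ≡ 5.
  x = λ² - 1 - 1 = 25 - 2 ≡ 23; y = λ·(1 - 23) - 29 ≡ 16. → (23, 16)
3P: (23, 16) + (1, 29). λ = (29 - 16)/(1 - 23) ≡ 13/9 mod 31. 9⁻¹ ≡ 7 (mod 31), so λ ≡ 29.
  x = λ² - 23 - 1 = 841 - 24 ≡ 11; y = λ·(23 - 11) - 16 ≡ 22. → (11, 22)

(11, 22)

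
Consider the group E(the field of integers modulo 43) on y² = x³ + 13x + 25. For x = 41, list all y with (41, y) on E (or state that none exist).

none

x³ + 13x + 25 = 69479 ≡ 34 (mod 43).
34 is a non-residue mod 43; no y exists.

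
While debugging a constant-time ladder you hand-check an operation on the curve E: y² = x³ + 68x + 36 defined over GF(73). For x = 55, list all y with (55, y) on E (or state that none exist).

34, 39

x³ + 68x + 36 = 170151 ≡ 61 (mod 73).
Square roots of 61 mod 73: 34 and 39 (since 34² = 1156 ≡ 61).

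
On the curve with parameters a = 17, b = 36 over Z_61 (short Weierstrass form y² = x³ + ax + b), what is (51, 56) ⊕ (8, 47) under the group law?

(51, 56) + (8, 47). λ = (47 - 56)/(8 - 51) ≡ 52/18 mod 61. 18⁻¹ ≡ 17 (mod 61) since 18·17 = 306 ≡ 1, so λ ≡ 30.
  x = λ² - 51 - 8 = 900 - 59 ≡ 48; y = λ·(51 - 48) - 56 ≡ 34. → (48, 34)

(48, 34)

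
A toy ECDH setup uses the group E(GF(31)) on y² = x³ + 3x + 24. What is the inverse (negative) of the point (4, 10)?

-(4, 10) = (4, -10 mod 31) = (4, 21).

(4, 21)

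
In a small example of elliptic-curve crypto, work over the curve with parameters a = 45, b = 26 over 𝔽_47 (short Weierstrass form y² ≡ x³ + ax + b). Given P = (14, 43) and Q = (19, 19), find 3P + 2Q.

(14, 4)

First 3P:
Repeated addition: build up to 3P.
2P: tangent at (14, 43): λ = (3·14² + 45)/(2·43) ≡ 22/39. 39⁻¹ ≡ 41 (mod 47), so λ ≡ 22·41 ≡ 9.
  x = λ² - 14 - 14 = 81 - 28 ≡ 6; y = λ·(14 - 6) - 43 ≡ 29. → (6, 29)
3P: (6, 29) + (14, 43). λ = (43 - 29)/(14 - 6) ≡ 14/8 mod 47. 8⁻¹ ≡ 6 (mod 47), so λ ≡ 37.
  x = λ² - 6 - 14 = 1369 - 20 ≡ 33; y = λ·(6 - 33) - 29 ≡ 6. → (33, 6)
3P = (33, 6).
Next 2Q:
Repeated addition: build up to 2Q.
2Q: tangent at (19, 19): λ = (3·19² + 45)/(2·19) ≡ 0/38. 38⁻¹ ≡ 26 (mod 47), so λ ≡ 0·26 ≡ 0.
  x = λ² - 19 - 19 = 0 - 38 ≡ 9; y = λ·(19 - 9) - 19 ≡ 28. → (9, 28)
2Q = (9, 28).
Finally 3P + 2Q:
(33, 6) + (9, 28). λ = (28 - 6)/(9 - 33) ≡ 22/23 mod 47. 23⁻¹ ≡ 45 (mod 47), so λ ≡ 3.
  x = λ² - 33 - 9 = 9 - 42 ≡ 14; y = λ·(33 - 14) - 6 ≡ 4. → (14, 4)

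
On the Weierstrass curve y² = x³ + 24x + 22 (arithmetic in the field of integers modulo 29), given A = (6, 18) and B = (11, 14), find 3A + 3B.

(8, 28)

First 3A:
Repeated addition: build up to 3A.
2A: tangent at (6, 18): λ = (3·6² + 24)/(2·18) ≡ 16/7. 7⁻¹ ≡ 25 (mod 29) since 7·25 = 175 ≡ 1, so λ ≡ 16·25 ≡ 23.
  x = λ² - 6 - 6 = 529 - 12 ≡ 24; y = λ·(6 - 24) - 18 ≡ 3. → (24, 3)
3A: (24, 3) + (6, 18). λ = (18 - 3)/(6 - 24) ≡ 15/11 mod 29. 11⁻¹ ≡ 8 (mod 29) since 11·8 = 88 ≡ 1, so λ ≡ 4.
  x = λ² - 24 - 6 = 16 - 30 ≡ 15; y = λ·(24 - 15) - 3 ≡ 4. → (15, 4)
3A = (15, 4).
Next 3B:
Repeated addition: build up to 3B.
2B: tangent at (11, 14): λ = (3·11² + 24)/(2·14) ≡ 10/28. 28⁻¹ ≡ 28 (mod 29), so λ ≡ 10·28 ≡ 19.
  x = λ² - 11 - 11 = 361 - 22 ≡ 20; y = λ·(11 - 20) - 14 ≡ 18. → (20, 18)
3B: (20, 18) + (11, 14). λ = (14 - 18)/(11 - 20) ≡ 25/20 mod 29. 20⁻¹ ≡ 16 (mod 29), so λ ≡ 23.
  x = λ² - 20 - 11 = 529 - 31 ≡ 5; y = λ·(20 - 5) - 18 ≡ 8. → (5, 8)
3B = (5, 8).
Finally 3A + 3B:
(15, 4) + (5, 8). λ = (8 - 4)/(5 - 15) ≡ 4/19 mod 29. 19⁻¹ ≡ 26 (mod 29), so λ ≡ 17.
  x = λ² - 15 - 5 = 289 - 20 ≡ 8; y = λ·(15 - 8) - 4 ≡ 28. → (8, 28)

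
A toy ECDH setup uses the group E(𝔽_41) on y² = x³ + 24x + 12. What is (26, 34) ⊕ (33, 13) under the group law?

(32, 25)

(26, 34) + (33, 13). λ = (13 - 34)/(33 - 26) ≡ 20/7 mod 41. 7⁻¹ ≡ 6 (mod 41), so λ ≡ 38.
  x = λ² - 26 - 33 = 1444 - 59 ≡ 32; y = λ·(26 - 32) - 34 ≡ 25. → (32, 25)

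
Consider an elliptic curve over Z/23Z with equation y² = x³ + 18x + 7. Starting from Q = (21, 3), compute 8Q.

(19, 3)

Repeated addition: build up to 8Q.
2Q: tangent at (21, 3): λ = (3·21² + 18)/(2·3) ≡ 7/6. 6⁻¹ ≡ 4 (mod 23) since 6·4 = 24 ≡ 1, so λ ≡ 7·4 ≡ 5.
  x = λ² - 21 - 21 = 25 - 42 ≡ 6; y = λ·(21 - 6) - 3 ≡ 3. → (6, 3)
3Q: (6, 3) + (21, 3). λ = (3 - 3)/(21 - 6) ≡ 0/15 mod 23. 15⁻¹ ≡ 20 (mod 23), so λ ≡ 0.
  x = λ² - 6 - 21 = 0 - 27 ≡ 19; y = λ·(6 - 19) - 3 ≡ 20. → (19, 20)
4Q: (19, 20) + (21, 3). λ = (3 - 20)/(21 - 19) ≡ 6/2 mod 23. 2⁻¹ ≡ 12 (mod 23) since 2·12 = 24 ≡ 1, so λ ≡ 3.
  x = λ² - 19 - 21 = 9 - 40 ≡ 15; y = λ·(19 - 15) - 20 ≡ 15. → (15, 15)
5Q: (15, 15) + (21, 3). λ = (3 - 15)/(21 - 15) ≡ 11/6 mod 23. 6⁻¹ ≡ 4 (mod 23), so λ ≡ 21.
  x = λ² - 15 - 21 = 441 - 36 ≡ 14; y = λ·(15 - 14) - 15 ≡ 6. → (14, 6)
6Q: (14, 6) + (21, 3). λ = (3 - 6)/(21 - 14) ≡ 20/7 mod 23. 7⁻¹ ≡ 10 (mod 23) since 7·10 = 70 ≡ 1, so λ ≡ 16.
  x = λ² - 14 - 21 = 256 - 35 ≡ 14; y = λ·(14 - 14) - 6 ≡ 17. → (14, 17)
7Q: (14, 17) + (21, 3). λ = (3 - 17)/(21 - 14) ≡ 9/7 mod 23. 7⁻¹ ≡ 10 (mod 23), so λ ≡ 21.
  x = λ² - 14 - 21 = 441 - 35 ≡ 15; y = λ·(14 - 15) - 17 ≡ 8. → (15, 8)
8Q: (15, 8) + (21, 3). λ = (3 - 8)/(21 - 15) ≡ 18/6 mod 23. 6⁻¹ ≡ 4 (mod 23) since 6·4 = 24 ≡ 1, so λ ≡ 3.
  x = λ² - 15 - 21 = 9 - 36 ≡ 19; y = λ·(15 - 19) - 8 ≡ 3. → (19, 3)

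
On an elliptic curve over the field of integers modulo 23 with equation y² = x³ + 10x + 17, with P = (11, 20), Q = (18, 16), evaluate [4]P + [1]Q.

(5, 10)

First 4P:
Double-and-add on 4 = (100)₂. Start with P = (11, 20) for the leading 1-bit.
double: tangent at (11, 20): λ = (3·11² + 10)/(2·20) ≡ 5/17. 17⁻¹ ≡ 19 (mod 23), so λ ≡ 5·19 ≡ 3.
  x = λ² - 11 - 11 = 9 - 22 ≡ 10; y = λ·(11 - 10) - 20 ≡ 6. → (10, 6)
double: tangent at (10, 6): λ = (3·10² + 10)/(2·6) ≡ 11/12. 12⁻¹ ≡ 2 (mod 23), so λ ≡ 11·2 ≡ 22.
  x = λ² - 10 - 10 = 484 - 20 ≡ 4; y = λ·(10 - 4) - 6 ≡ 11. → (4, 11)
4P = (4, 11).
Finally 4P + Q:
(4, 11) + (18, 16). λ = (16 - 11)/(18 - 4) ≡ 5/14 mod 23. 14⁻¹ ≡ 5 (mod 23) since 14·5 = 70 ≡ 1, so λ ≡ 2.
  x = λ² - 4 - 18 = 4 - 22 ≡ 5; y = λ·(4 - 5) - 11 ≡ 10. → (5, 10)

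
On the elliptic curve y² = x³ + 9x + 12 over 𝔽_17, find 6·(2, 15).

(3, 7)

Write G = (2, 15).
Repeated addition: build up to 6G.
2G: tangent at (2, 15): λ = (3·2² + 9)/(2·15) ≡ 4/13. 13⁻¹ ≡ 4 (mod 17) since 13·4 = 52 ≡ 1, so λ ≡ 4·4 ≡ 16.
  x = λ² - 2 - 2 = 256 - 4 ≡ 14; y = λ·(2 - 14) - 15 ≡ 14. → (14, 14)
3G: (14, 14) + (2, 15). λ = (15 - 14)/(2 - 14) ≡ 1/5 mod 17. 5⁻¹ ≡ 7 (mod 17) since 5·7 = 35 ≡ 1, so λ ≡ 7.
  x = λ² - 14 - 2 = 49 - 16 ≡ 16; y = λ·(14 - 16) - 14 ≡ 6. → (16, 6)
4G: (16, 6) + (2, 15). λ = (15 - 6)/(2 - 16) ≡ 9/3 mod 17. 3⁻¹ ≡ 6 (mod 17) since 3·6 = 18 ≡ 1, so λ ≡ 3.
  x = λ² - 16 - 2 = 9 - 18 ≡ 8; y = λ·(16 - 8) - 6 ≡ 1. → (8, 1)
5G: (8, 1) + (2, 15). λ = (15 - 1)/(2 - 8) ≡ 14/11 mod 17. 11⁻¹ ≡ 14 (mod 17) since 11·14 = 154 ≡ 1, so λ ≡ 9.
  x = λ² - 8 - 2 = 81 - 10 ≡ 3; y = λ·(8 - 3) - 1 ≡ 10. → (3, 10)
6G: (3, 10) + (2, 15). λ = (15 - 10)/(2 - 3) ≡ 5/16 mod 17. 16⁻¹ ≡ 16 (mod 17), so λ ≡ 12.
  x = λ² - 3 - 2 = 144 - 5 ≡ 3; y = λ·(3 - 3) - 10 ≡ 7. → (3, 7)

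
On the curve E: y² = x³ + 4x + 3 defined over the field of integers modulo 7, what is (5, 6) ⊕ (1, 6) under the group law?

(1, 1)

(5, 6) + (1, 6). λ = (6 - 6)/(1 - 5) ≡ 0/3 mod 7. 3⁻¹ ≡ 5 (mod 7), so λ ≡ 0.
  x = λ² - 5 - 1 = 0 - 6 ≡ 1; y = λ·(5 - 1) - 6 ≡ 1. → (1, 1)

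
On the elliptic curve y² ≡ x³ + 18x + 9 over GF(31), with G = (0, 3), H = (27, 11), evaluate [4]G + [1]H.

(5, 10)

First 4G:
Repeated addition: build up to 4G.
2G: tangent at (0, 3): λ = (3·0² + 18)/(2·3) ≡ 18/6. 6⁻¹ ≡ 26 (mod 31), so λ ≡ 18·26 ≡ 3.
  x = λ² - 0 - 0 = 9 - 0 ≡ 9; y = λ·(0 - 9) - 3 ≡ 1. → (9, 1)
3G: (9, 1) + (0, 3). λ = (3 - 1)/(0 - 9) ≡ 2/22 mod 31. 22⁻¹ ≡ 24 (mod 31), so λ ≡ 17.
  x = λ² - 9 - 0 = 289 - 9 ≡ 1; y = λ·(9 - 1) - 1 ≡ 11. → (1, 11)
4G: (1, 11) + (0, 3). λ = (3 - 11)/(0 - 1) ≡ 23/30 mod 31. 30⁻¹ ≡ 30 (mod 31), so λ ≡ 8.
  x = λ² - 1 - 0 = 64 - 1 ≡ 1; y = λ·(1 - 1) - 11 ≡ 20. → (1, 20)
4G = (1, 20).
Finally 4G + H:
(1, 20) + (27, 11). λ = (11 - 20)/(27 - 1) ≡ 22/26 mod 31. 26⁻¹ ≡ 6 (mod 31) since 26·6 = 156 ≡ 1, so λ ≡ 8.
  x = λ² - 1 - 27 = 64 - 28 ≡ 5; y = λ·(1 - 5) - 20 ≡ 10. → (5, 10)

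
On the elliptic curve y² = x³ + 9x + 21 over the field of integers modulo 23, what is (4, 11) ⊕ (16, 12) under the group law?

(4, 11) + (16, 12). λ = (12 - 11)/(16 - 4) ≡ 1/12 mod 23. 12⁻¹ ≡ 2 (mod 23) since 12·2 = 24 ≡ 1, so λ ≡ 2.
  x = λ² - 4 - 16 = 4 - 20 ≡ 7; y = λ·(4 - 7) - 11 ≡ 6. → (7, 6)

(7, 6)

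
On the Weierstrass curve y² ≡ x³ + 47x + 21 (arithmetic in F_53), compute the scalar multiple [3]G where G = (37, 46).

(34, 22)

Repeated addition: build up to 3G.
2G: tangent at (37, 46): λ = (3·37² + 47)/(2·46) ≡ 20/39. 39⁻¹ ≡ 34 (mod 53), so λ ≡ 20·34 ≡ 44.
  x = λ² - 37 - 37 = 1936 - 74 ≡ 7; y = λ·(37 - 7) - 46 ≡ 2. → (7, 2)
3G: (7, 2) + (37, 46). λ = (46 - 2)/(37 - 7) ≡ 44/30 mod 53. 30⁻¹ ≡ 23 (mod 53), so λ ≡ 5.
  x = λ² - 7 - 37 = 25 - 44 ≡ 34; y = λ·(7 - 34) - 2 ≡ 22. → (34, 22)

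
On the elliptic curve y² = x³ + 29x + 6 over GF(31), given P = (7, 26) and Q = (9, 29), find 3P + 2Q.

First 3P:
Repeated addition: build up to 3P.
2P: tangent at (7, 26): λ = (3·7² + 29)/(2·26) ≡ 21/21. 21⁻¹ ≡ 3 (mod 31), so λ ≡ 21·3 ≡ 1.
  x = λ² - 7 - 7 = 1 - 14 ≡ 18; y = λ·(7 - 18) - 26 ≡ 25. → (18, 25)
3P: (18, 25) + (7, 26). λ = (26 - 25)/(7 - 18) ≡ 1/20 mod 31. 20⁻¹ ≡ 14 (mod 31) since 20·14 = 280 ≡ 1, so λ ≡ 14.
  x = λ² - 18 - 7 = 196 - 25 ≡ 16; y = λ·(18 - 16) - 25 ≡ 3. → (16, 3)
3P = (16, 3).
Next 2Q:
Repeated addition: build up to 2Q.
2Q: tangent at (9, 29): λ = (3·9² + 29)/(2·29) ≡ 24/27. 27⁻¹ ≡ 23 (mod 31), so λ ≡ 24·23 ≡ 25.
  x = λ² - 9 - 9 = 625 - 18 ≡ 18; y = λ·(9 - 18) - 29 ≡ 25. → (18, 25)
2Q = (18, 25).
Finally 3P + 2Q:
(16, 3) + (18, 25). λ = (25 - 3)/(18 - 16) ≡ 22/2 mod 31. 2⁻¹ ≡ 16 (mod 31), so λ ≡ 11.
  x = λ² - 16 - 18 = 121 - 34 ≡ 25; y = λ·(16 - 25) - 3 ≡ 22. → (25, 22)

(25, 22)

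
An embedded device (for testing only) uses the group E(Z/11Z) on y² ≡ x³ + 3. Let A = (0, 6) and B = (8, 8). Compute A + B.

(1, 2)

(0, 6) + (8, 8). λ = (8 - 6)/(8 - 0) ≡ 2/8 mod 11. 8⁻¹ ≡ 7 (mod 11) since 8·7 = 56 ≡ 1, so λ ≡ 3.
  x = λ² - 0 - 8 = 9 - 8 ≡ 1; y = λ·(0 - 1) - 6 ≡ 2. → (1, 2)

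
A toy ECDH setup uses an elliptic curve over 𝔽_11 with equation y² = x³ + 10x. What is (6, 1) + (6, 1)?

(4, 7)

tangent at (6, 1): λ = (3·6² + 10)/(2·1) ≡ 8/2. 2⁻¹ ≡ 6 (mod 11), so λ ≡ 8·6 ≡ 4.
  x = λ² - 6 - 6 = 16 - 12 ≡ 4; y = λ·(6 - 4) - 1 ≡ 7. → (4, 7)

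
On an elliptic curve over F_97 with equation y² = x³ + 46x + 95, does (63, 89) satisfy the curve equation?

yes

y² = 89² ≡ 64; x³ + 46x + 95 = 253040 ≡ 64 (mod 97). 64 = 64.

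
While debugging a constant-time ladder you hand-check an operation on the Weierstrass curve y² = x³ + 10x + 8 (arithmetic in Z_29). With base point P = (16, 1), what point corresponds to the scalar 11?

(21, 5)

Repeated addition: build up to 11P.
2P: tangent at (16, 1): λ = (3·16² + 10)/(2·1) ≡ 24/2. 2⁻¹ ≡ 15 (mod 29), so λ ≡ 24·15 ≡ 12.
  x = λ² - 16 - 16 = 144 - 32 ≡ 25; y = λ·(16 - 25) - 1 ≡ 7. → (25, 7)
3P: (25, 7) + (16, 1). λ = (1 - 7)/(16 - 25) ≡ 23/20 mod 29. 20⁻¹ ≡ 16 (mod 29), so λ ≡ 20.
  x = λ² - 25 - 16 = 400 - 41 ≡ 11; y = λ·(25 - 11) - 7 ≡ 12. → (11, 12)
4P: (11, 12) + (16, 1). λ = (1 - 12)/(16 - 11) ≡ 18/5 mod 29. 5⁻¹ ≡ 6 (mod 29) since 5·6 = 30 ≡ 1, so λ ≡ 21.
  x = λ² - 11 - 16 = 441 - 27 ≡ 8; y = λ·(11 - 8) - 12 ≡ 22. → (8, 22)
5P: (8, 22) + (16, 1). λ = (1 - 22)/(16 - 8) ≡ 8/8 mod 29. 8⁻¹ ≡ 11 (mod 29), so λ ≡ 1.
  x = λ² - 8 - 16 = 1 - 24 ≡ 6; y = λ·(8 - 6) - 22 ≡ 9. → (6, 9)
6P: (6, 9) + (16, 1). λ = (1 - 9)/(16 - 6) ≡ 21/10 mod 29. 10⁻¹ ≡ 3 (mod 29), so λ ≡ 5.
  x = λ² - 6 - 16 = 25 - 22 ≡ 3; y = λ·(6 - 3) - 9 ≡ 6. → (3, 6)
7P: (3, 6) + (16, 1). λ = (1 - 6)/(16 - 3) ≡ 24/13 mod 29. 13⁻¹ ≡ 9 (mod 29), so λ ≡ 13.
  x = λ² - 3 - 16 = 169 - 19 ≡ 5; y = λ·(3 - 5) - 6 ≡ 26. → (5, 26)
8P: (5, 26) + (16, 1). λ = (1 - 26)/(16 - 5) ≡ 4/11 mod 29. 11⁻¹ ≡ 8 (mod 29), so λ ≡ 3.
  x = λ² - 5 - 16 = 9 - 21 ≡ 17; y = λ·(5 - 17) - 26 ≡ 25. → (17, 25)
9P: (17, 25) + (16, 1). λ = (1 - 25)/(16 - 17) ≡ 5/28 mod 29. 28⁻¹ ≡ 28 (mod 29), so λ ≡ 24.
  x = λ² - 17 - 16 = 576 - 33 ≡ 21; y = λ·(17 - 21) - 25 ≡ 24. → (21, 24)
10P: (21, 24) + (16, 1). λ = (1 - 24)/(16 - 21) ≡ 6/24 mod 29. 24⁻¹ ≡ 23 (mod 29) since 24·23 = 552 ≡ 1, so λ ≡ 22.
  x = λ² - 21 - 16 = 484 - 37 ≡ 12; y = λ·(21 - 12) - 24 ≡ 0. → (12, 0)
11P: (12, 0) + (16, 1). λ = (1 - 0)/(16 - 12) ≡ 1/4 mod 29. 4⁻¹ ≡ 22 (mod 29), so λ ≡ 22.
  x = λ² - 12 - 16 = 484 - 28 ≡ 21; y = λ·(12 - 21) - 0 ≡ 5. → (21, 5)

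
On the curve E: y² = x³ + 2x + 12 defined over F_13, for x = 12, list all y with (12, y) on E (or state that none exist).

x³ + 2x + 12 = 1764 ≡ 9 (mod 13).
Square roots of 9 mod 13: 3 and 10 (since 3² = 9 ≡ 9).

3, 10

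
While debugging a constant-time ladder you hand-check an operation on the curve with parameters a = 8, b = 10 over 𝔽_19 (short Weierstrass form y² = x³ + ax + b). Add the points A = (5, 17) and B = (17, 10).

(5, 17) + (17, 10). λ = (10 - 17)/(17 - 5) ≡ 12/12 mod 19. 12⁻¹ ≡ 8 (mod 19) since 12·8 = 96 ≡ 1, so λ ≡ 1.
  x = λ² - 5 - 17 = 1 - 22 ≡ 17; y = λ·(5 - 17) - 17 ≡ 9. → (17, 9)

(17, 9)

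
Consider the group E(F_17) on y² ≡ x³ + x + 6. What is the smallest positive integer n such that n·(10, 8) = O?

4

2P: tangent at (10, 8): λ = (3·10² + 1)/(2·8) ≡ 12/16. 16⁻¹ ≡ 16 (mod 17), so λ ≡ 12·16 ≡ 5.
  x = λ² - 10 - 10 = 25 - 20 ≡ 5; y = λ·(10 - 5) - 8 ≡ 0. → (5, 0)
3P: (5, 0) + (10, 8). λ = (8 - 0)/(10 - 5) ≡ 8/5 mod 17. 5⁻¹ ≡ 7 (mod 17), so λ ≡ 5.
  x = λ² - 5 - 10 = 25 - 15 ≡ 10; y = λ·(5 - 10) - 0 ≡ 9. → (10, 9)
4P: (10, 9) + (10, 8): same x and y₁ ≡ -y₂, so the sum is O.
4P = O, so the order is 4.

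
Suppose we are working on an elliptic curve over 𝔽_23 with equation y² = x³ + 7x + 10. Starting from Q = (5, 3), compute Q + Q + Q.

Repeated addition: build up to 3Q.
2Q: tangent at (5, 3): λ = (3·5² + 7)/(2·3) ≡ 13/6. 6⁻¹ ≡ 4 (mod 23), so λ ≡ 13·4 ≡ 6.
  x = λ² - 5 - 5 = 36 - 10 ≡ 3; y = λ·(5 - 3) - 3 ≡ 9. → (3, 9)
3Q: (3, 9) + (5, 3). λ = (3 - 9)/(5 - 3) ≡ 17/2 mod 23. 2⁻¹ ≡ 12 (mod 23), so λ ≡ 20.
  x = λ² - 3 - 5 = 400 - 8 ≡ 1; y = λ·(3 - 1) - 9 ≡ 8. → (1, 8)

(1, 8)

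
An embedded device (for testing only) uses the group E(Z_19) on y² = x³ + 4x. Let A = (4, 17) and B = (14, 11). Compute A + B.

(4, 17) + (14, 11). λ = (11 - 17)/(14 - 4) ≡ 13/10 mod 19. 10⁻¹ ≡ 2 (mod 19), so λ ≡ 7.
  x = λ² - 4 - 14 = 49 - 18 ≡ 12; y = λ·(4 - 12) - 17 ≡ 3. → (12, 3)

(12, 3)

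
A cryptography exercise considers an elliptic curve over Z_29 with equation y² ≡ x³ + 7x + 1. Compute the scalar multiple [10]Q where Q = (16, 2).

(16, 27)

Double-and-add on 10 = (1010)₂. Start with Q = (16, 2) for the leading 1-bit.
double: tangent at (16, 2): λ = (3·16² + 7)/(2·2) ≡ 21/4. 4⁻¹ ≡ 22 (mod 29) since 4·22 = 88 ≡ 1, so λ ≡ 21·22 ≡ 27.
  x = λ² - 16 - 16 = 729 - 32 ≡ 1; y = λ·(16 - 1) - 2 ≡ 26. → (1, 26)
double: tangent at (1, 26): λ = (3·1² + 7)/(2·26) ≡ 10/23. 23⁻¹ ≡ 24 (mod 29) since 23·24 = 552 ≡ 1, so λ ≡ 10·24 ≡ 8.
  x = λ² - 1 - 1 = 64 - 2 ≡ 4; y = λ·(1 - 4) - 26 ≡ 8. → (4, 8)
add Q: (4, 8) + (16, 2). λ = (2 - 8)/(16 - 4) ≡ 23/12 mod 29. 12⁻¹ ≡ 17 (mod 29), so λ ≡ 14.
  x = λ² - 4 - 16 = 196 - 20 ≡ 2; y = λ·(4 - 2) - 8 ≡ 20. → (2, 20)
double: tangent at (2, 20): λ = (3·2² + 7)/(2·20) ≡ 19/11. 11⁻¹ ≡ 8 (mod 29), so λ ≡ 19·8 ≡ 7.
  x = λ² - 2 - 2 = 49 - 4 ≡ 16; y = λ·(2 - 16) - 20 ≡ 27. → (16, 27)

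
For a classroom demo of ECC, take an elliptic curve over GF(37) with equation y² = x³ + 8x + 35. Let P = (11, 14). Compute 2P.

(31, 17)

tangent at (11, 14): λ = (3·11² + 8)/(2·14) ≡ 1/28. 28⁻¹ ≡ 4 (mod 37), so λ ≡ 1·4 ≡ 4.
  x = λ² - 11 - 11 = 16 - 22 ≡ 31; y = λ·(11 - 31) - 14 ≡ 17. → (31, 17)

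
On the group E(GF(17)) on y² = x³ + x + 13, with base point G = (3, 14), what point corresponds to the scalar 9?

Double-and-add on 9 = (1001)₂. Start with G = (3, 14) for the leading 1-bit.
double: tangent at (3, 14): λ = (3·3² + 1)/(2·14) ≡ 11/11. 11⁻¹ ≡ 14 (mod 17), so λ ≡ 11·14 ≡ 1.
  x = λ² - 3 - 3 = 1 - 6 ≡ 12; y = λ·(3 - 12) - 14 ≡ 11. → (12, 11)
double: tangent at (12, 11): λ = (3·12² + 1)/(2·11) ≡ 8/5. 5⁻¹ ≡ 7 (mod 17), so λ ≡ 8·7 ≡ 5.
  x = λ² - 12 - 12 = 25 - 24 ≡ 1; y = λ·(12 - 1) - 11 ≡ 10. → (1, 10)
double: tangent at (1, 10): λ = (3·1² + 1)/(2·10) ≡ 4/3. 3⁻¹ ≡ 6 (mod 17) since 3·6 = 18 ≡ 1, so λ ≡ 4·6 ≡ 7.
  x = λ² - 1 - 1 = 49 - 2 ≡ 13; y = λ·(1 - 13) - 10 ≡ 8. → (13, 8)
add G: (13, 8) + (3, 14). λ = (14 - 8)/(3 - 13) ≡ 6/7 mod 17. 7⁻¹ ≡ 5 (mod 17), so λ ≡ 13.
  x = λ² - 13 - 3 = 169 - 16 ≡ 0; y = λ·(13 - 0) - 8 ≡ 8. → (0, 8)

(0, 8)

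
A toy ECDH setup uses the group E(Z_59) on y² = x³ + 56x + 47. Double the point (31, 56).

tangent at (31, 56): λ = (3·31² + 56)/(2·56) ≡ 48/53. 53⁻¹ ≡ 49 (mod 59), so λ ≡ 48·49 ≡ 51.
  x = λ² - 31 - 31 = 2601 - 62 ≡ 2; y = λ·(31 - 2) - 56 ≡ 7. → (2, 7)

(2, 7)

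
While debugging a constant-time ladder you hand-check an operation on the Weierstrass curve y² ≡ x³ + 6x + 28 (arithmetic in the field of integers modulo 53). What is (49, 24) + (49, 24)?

tangent at (49, 24): λ = (3·49² + 6)/(2·24) ≡ 1/48. 48⁻¹ ≡ 21 (mod 53) since 48·21 = 1008 ≡ 1, so λ ≡ 1·21 ≡ 21.
  x = λ² - 49 - 49 = 441 - 98 ≡ 25; y = λ·(49 - 25) - 24 ≡ 3. → (25, 3)

(25, 3)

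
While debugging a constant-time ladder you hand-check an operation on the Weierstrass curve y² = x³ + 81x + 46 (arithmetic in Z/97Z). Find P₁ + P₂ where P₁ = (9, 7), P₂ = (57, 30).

(9, 7) + (57, 30). λ = (30 - 7)/(57 - 9) ≡ 23/48 mod 97. 48⁻¹ ≡ 95 (mod 97), so λ ≡ 51.
  x = λ² - 9 - 57 = 2601 - 66 ≡ 13; y = λ·(9 - 13) - 7 ≡ 80. → (13, 80)

(13, 80)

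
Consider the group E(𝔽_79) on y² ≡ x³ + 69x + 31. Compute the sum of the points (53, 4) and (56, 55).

(53, 4) + (56, 55). λ = (55 - 4)/(56 - 53) ≡ 51/3 mod 79. 3⁻¹ ≡ 53 (mod 79) since 3·53 = 159 ≡ 1, so λ ≡ 17.
  x = λ² - 53 - 56 = 289 - 109 ≡ 22; y = λ·(53 - 22) - 4 ≡ 49. → (22, 49)

(22, 49)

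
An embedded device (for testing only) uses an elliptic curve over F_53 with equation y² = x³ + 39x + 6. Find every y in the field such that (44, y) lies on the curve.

x³ + 39x + 6 = 86906 ≡ 39 (mod 53).
39 is a non-residue mod 53; no y exists.

none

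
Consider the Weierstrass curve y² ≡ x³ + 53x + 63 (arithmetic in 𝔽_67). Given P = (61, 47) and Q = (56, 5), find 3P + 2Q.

First 3P:
Repeated addition: build up to 3P.
2P: tangent at (61, 47): λ = (3·61² + 53)/(2·47) ≡ 27/27. 27⁻¹ ≡ 5 (mod 67) since 27·5 = 135 ≡ 1, so λ ≡ 27·5 ≡ 1.
  x = λ² - 61 - 61 = 1 - 122 ≡ 13; y = λ·(61 - 13) - 47 ≡ 1. → (13, 1)
3P: (13, 1) + (61, 47). λ = (47 - 1)/(61 - 13) ≡ 46/48 mod 67. 48⁻¹ ≡ 7 (mod 67) since 48·7 = 336 ≡ 1, so λ ≡ 54.
  x = λ² - 13 - 61 = 2916 - 74 ≡ 28; y = λ·(13 - 28) - 1 ≡ 60. → (28, 60)
3P = (28, 60).
Next 2Q:
Repeated addition: build up to 2Q.
2Q: tangent at (56, 5): λ = (3·56² + 53)/(2·5) ≡ 14/10. 10⁻¹ ≡ 47 (mod 67) since 10·47 = 470 ≡ 1, so λ ≡ 14·47 ≡ 55.
  x = λ² - 56 - 56 = 3025 - 112 ≡ 32; y = λ·(56 - 32) - 5 ≡ 42. → (32, 42)
2Q = (32, 42).
Finally 3P + 2Q:
(28, 60) + (32, 42). λ = (42 - 60)/(32 - 28) ≡ 49/4 mod 67. 4⁻¹ ≡ 17 (mod 67), so λ ≡ 29.
  x = λ² - 28 - 32 = 841 - 60 ≡ 44; y = λ·(28 - 44) - 60 ≡ 12. → (44, 12)

(44, 12)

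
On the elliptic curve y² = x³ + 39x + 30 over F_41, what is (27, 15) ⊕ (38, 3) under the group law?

(27, 26)

(27, 15) + (38, 3). λ = (3 - 15)/(38 - 27) ≡ 29/11 mod 41. 11⁻¹ ≡ 15 (mod 41), so λ ≡ 25.
  x = λ² - 27 - 38 = 625 - 65 ≡ 27; y = λ·(27 - 27) - 15 ≡ 26. → (27, 26)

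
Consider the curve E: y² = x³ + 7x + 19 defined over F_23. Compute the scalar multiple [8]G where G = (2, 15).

(1, 2)

Double-and-add on 8 = (1000)₂. Start with G = (2, 15) for the leading 1-bit.
double: tangent at (2, 15): λ = (3·2² + 7)/(2·15) ≡ 19/7. 7⁻¹ ≡ 10 (mod 23), so λ ≡ 19·10 ≡ 6.
  x = λ² - 2 - 2 = 36 - 4 ≡ 9; y = λ·(2 - 9) - 15 ≡ 12. → (9, 12)
double: tangent at (9, 12): λ = (3·9² + 7)/(2·12) ≡ 20/1. 1⁻¹ ≡ 1 (mod 23), so λ ≡ 20·1 ≡ 20.
  x = λ² - 9 - 9 = 400 - 18 ≡ 14; y = λ·(9 - 14) - 12 ≡ 3. → (14, 3)
double: tangent at (14, 3): λ = (3·14² + 7)/(2·3) ≡ 20/6. 6⁻¹ ≡ 4 (mod 23), so λ ≡ 20·4 ≡ 11.
  x = λ² - 14 - 14 = 121 - 28 ≡ 1; y = λ·(14 - 1) - 3 ≡ 2. → (1, 2)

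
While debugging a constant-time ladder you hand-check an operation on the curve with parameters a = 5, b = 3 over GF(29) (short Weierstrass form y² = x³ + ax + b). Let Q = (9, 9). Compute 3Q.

Repeated addition: build up to 3Q.
2Q: tangent at (9, 9): λ = (3·9² + 5)/(2·9) ≡ 16/18. 18⁻¹ ≡ 21 (mod 29), so λ ≡ 16·21 ≡ 17.
  x = λ² - 9 - 9 = 289 - 18 ≡ 10; y = λ·(9 - 10) - 9 ≡ 3. → (10, 3)
3Q: (10, 3) + (9, 9). λ = (9 - 3)/(9 - 10) ≡ 6/28 mod 29. 28⁻¹ ≡ 28 (mod 29) since 28·28 = 784 ≡ 1, so λ ≡ 23.
  x = λ² - 10 - 9 = 529 - 19 ≡ 17; y = λ·(10 - 17) - 3 ≡ 10. → (17, 10)

(17, 10)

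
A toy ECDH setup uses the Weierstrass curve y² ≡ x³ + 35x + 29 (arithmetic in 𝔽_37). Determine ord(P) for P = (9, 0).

2

2P: (9, 0) + (9, 0): same x and y₁ ≡ -y₂, so the sum is O.
2P = O, so the order is 2.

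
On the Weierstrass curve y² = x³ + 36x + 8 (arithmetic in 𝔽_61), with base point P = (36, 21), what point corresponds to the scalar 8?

Double-and-add on 8 = (1000)₂. Start with P = (36, 21) for the leading 1-bit.
double: tangent at (36, 21): λ = (3·36² + 36)/(2·21) ≡ 20/42. 42⁻¹ ≡ 16 (mod 61) since 42·16 = 672 ≡ 1, so λ ≡ 20·16 ≡ 15.
  x = λ² - 36 - 36 = 225 - 72 ≡ 31; y = λ·(36 - 31) - 21 ≡ 54. → (31, 54)
double: tangent at (31, 54): λ = (3·31² + 36)/(2·54) ≡ 52/47. 47⁻¹ ≡ 13 (mod 61), so λ ≡ 52·13 ≡ 5.
  x = λ² - 31 - 31 = 25 - 62 ≡ 24; y = λ·(31 - 24) - 54 ≡ 42. → (24, 42)
double: tangent at (24, 42): λ = (3·24² + 36)/(2·42) ≡ 56/23. 23⁻¹ ≡ 8 (mod 61), so λ ≡ 56·8 ≡ 21.
  x = λ² - 24 - 24 = 441 - 48 ≡ 27; y = λ·(24 - 27) - 42 ≡ 17. → (27, 17)

(27, 17)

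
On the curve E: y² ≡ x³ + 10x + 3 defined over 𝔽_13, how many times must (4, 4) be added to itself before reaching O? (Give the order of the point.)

8

2P: tangent at (4, 4): λ = (3·4² + 10)/(2·4) ≡ 6/8. 8⁻¹ ≡ 5 (mod 13) since 8·5 = 40 ≡ 1, so λ ≡ 6·5 ≡ 4.
  x = λ² - 4 - 4 = 16 - 8 ≡ 8; y = λ·(4 - 8) - 4 ≡ 6. → (8, 6)
3P: (8, 6) + (4, 4). λ = (4 - 6)/(4 - 8) ≡ 11/9 mod 13. 9⁻¹ ≡ 3 (mod 13), so λ ≡ 7.
  x = λ² - 8 - 4 = 49 - 12 ≡ 11; y = λ·(8 - 11) - 6 ≡ 12. → (11, 12)
4P: (11, 12) + (4, 4). λ = (4 - 12)/(4 - 11) ≡ 5/6 mod 13. 6⁻¹ ≡ 11 (mod 13) since 6·11 = 66 ≡ 1, so λ ≡ 3.
  x = λ² - 11 - 4 = 9 - 15 ≡ 7; y = λ·(11 - 7) - 12 ≡ 0. → (7, 0)
5P: (7, 0) + (4, 4). λ = (4 - 0)/(4 - 7) ≡ 4/10 mod 13. 10⁻¹ ≡ 4 (mod 13), so λ ≡ 3.
  x = λ² - 7 - 4 = 9 - 11 ≡ 11; y = λ·(7 - 11) - 0 ≡ 1. → (11, 1)
6P: (11, 1) + (4, 4). λ = (4 - 1)/(4 - 11) ≡ 3/6 mod 13. 6⁻¹ ≡ 11 (mod 13), so λ ≡ 7.
  x = λ² - 11 - 4 = 49 - 15 ≡ 8; y = λ·(11 - 8) - 1 ≡ 7. → (8, 7)
7P: (8, 7) + (4, 4). λ = (4 - 7)/(4 - 8) ≡ 10/9 mod 13. 9⁻¹ ≡ 3 (mod 13) since 9·3 = 27 ≡ 1, so λ ≡ 4.
  x = λ² - 8 - 4 = 16 - 12 ≡ 4; y = λ·(8 - 4) - 7 ≡ 9. → (4, 9)
8P: (4, 9) + (4, 4): same x and y₁ ≡ -y₂, so the sum is O.
8P = O, so the order is 8.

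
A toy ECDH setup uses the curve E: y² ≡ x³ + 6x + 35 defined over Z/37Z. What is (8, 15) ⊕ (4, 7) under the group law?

(8, 15) + (4, 7). λ = (7 - 15)/(4 - 8) ≡ 29/33 mod 37. 33⁻¹ ≡ 9 (mod 37), so λ ≡ 2.
  x = λ² - 8 - 4 = 4 - 12 ≡ 29; y = λ·(8 - 29) - 15 ≡ 17. → (29, 17)

(29, 17)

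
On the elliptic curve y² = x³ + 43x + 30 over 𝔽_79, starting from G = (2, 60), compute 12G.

(22, 66)

Repeated addition: build up to 12G.
2G: tangent at (2, 60): λ = (3·2² + 43)/(2·60) ≡ 55/41. 41⁻¹ ≡ 27 (mod 79) since 41·27 = 1107 ≡ 1, so λ ≡ 55·27 ≡ 63.
  x = λ² - 2 - 2 = 3969 - 4 ≡ 15; y = λ·(2 - 15) - 60 ≡ 69. → (15, 69)
3G: (15, 69) + (2, 60). λ = (60 - 69)/(2 - 15) ≡ 70/66 mod 79. 66⁻¹ ≡ 6 (mod 79), so λ ≡ 25.
  x = λ² - 15 - 2 = 625 - 17 ≡ 55; y = λ·(15 - 55) - 69 ≡ 37. → (55, 37)
4G: (55, 37) + (2, 60). λ = (60 - 37)/(2 - 55) ≡ 23/26 mod 79. 26⁻¹ ≡ 76 (mod 79), so λ ≡ 10.
  x = λ² - 55 - 2 = 100 - 57 ≡ 43; y = λ·(55 - 43) - 37 ≡ 4. → (43, 4)
5G: (43, 4) + (2, 60). λ = (60 - 4)/(2 - 43) ≡ 56/38 mod 79. 38⁻¹ ≡ 52 (mod 79), so λ ≡ 68.
  x = λ² - 43 - 2 = 4624 - 45 ≡ 76; y = λ·(43 - 76) - 4 ≡ 43. → (76, 43)
6G: (76, 43) + (2, 60). λ = (60 - 43)/(2 - 76) ≡ 17/5 mod 79. 5⁻¹ ≡ 16 (mod 79), so λ ≡ 35.
  x = λ² - 76 - 2 = 1225 - 78 ≡ 41; y = λ·(76 - 41) - 43 ≡ 76. → (41, 76)
7G: (41, 76) + (2, 60). λ = (60 - 76)/(2 - 41) ≡ 63/40 mod 79. 40⁻¹ ≡ 2 (mod 79) since 40·2 = 80 ≡ 1, so λ ≡ 47.
  x = λ² - 41 - 2 = 2209 - 43 ≡ 33; y = λ·(41 - 33) - 76 ≡ 63. → (33, 63)
8G: (33, 63) + (2, 60). λ = (60 - 63)/(2 - 33) ≡ 76/48 mod 79. 48⁻¹ ≡ 28 (mod 79) since 48·28 = 1344 ≡ 1, so λ ≡ 74.
  x = λ² - 33 - 2 = 5476 - 35 ≡ 69; y = λ·(33 - 69) - 63 ≡ 38. → (69, 38)
9G: (69, 38) + (2, 60). λ = (60 - 38)/(2 - 69) ≡ 22/12 mod 79. 12⁻¹ ≡ 33 (mod 79), so λ ≡ 15.
  x = λ² - 69 - 2 = 225 - 71 ≡ 75; y = λ·(69 - 75) - 38 ≡ 30. → (75, 30)
10G: (75, 30) + (2, 60). λ = (60 - 30)/(2 - 75) ≡ 30/6 mod 79. 6⁻¹ ≡ 66 (mod 79), so λ ≡ 5.
  x = λ² - 75 - 2 = 25 - 77 ≡ 27; y = λ·(75 - 27) - 30 ≡ 52. → (27, 52)
11G: (27, 52) + (2, 60). λ = (60 - 52)/(2 - 27) ≡ 8/54 mod 79. 54⁻¹ ≡ 60 (mod 79), so λ ≡ 6.
  x = λ² - 27 - 2 = 36 - 29 ≡ 7; y = λ·(27 - 7) - 52 ≡ 68. → (7, 68)
12G: (7, 68) + (2, 60). λ = (60 - 68)/(2 - 7) ≡ 71/74 mod 79. 74⁻¹ ≡ 63 (mod 79), so λ ≡ 49.
  x = λ² - 7 - 2 = 2401 - 9 ≡ 22; y = λ·(7 - 22) - 68 ≡ 66. → (22, 66)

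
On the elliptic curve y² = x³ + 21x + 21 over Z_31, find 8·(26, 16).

Write P = (26, 16).
Repeated addition: build up to 8P.
2P: tangent at (26, 16): λ = (3·26² + 21)/(2·16) ≡ 3/1. 1⁻¹ ≡ 1 (mod 31), so λ ≡ 3·1 ≡ 3.
  x = λ² - 26 - 26 = 9 - 52 ≡ 19; y = λ·(26 - 19) - 16 ≡ 5. → (19, 5)
3P: (19, 5) + (26, 16). λ = (16 - 5)/(26 - 19) ≡ 11/7 mod 31. 7⁻¹ ≡ 9 (mod 31) since 7·9 = 63 ≡ 1, so λ ≡ 6.
  x = λ² - 19 - 26 = 36 - 45 ≡ 22; y = λ·(19 - 22) - 5 ≡ 8. → (22, 8)
4P: (22, 8) + (26, 16). λ = (16 - 8)/(26 - 22) ≡ 8/4 mod 31. 4⁻¹ ≡ 8 (mod 31), so λ ≡ 2.
  x = λ² - 22 - 26 = 4 - 48 ≡ 18; y = λ·(22 - 18) - 8 ≡ 0. → (18, 0)
5P: (18, 0) + (26, 16). λ = (16 - 0)/(26 - 18) ≡ 16/8 mod 31. 8⁻¹ ≡ 4 (mod 31) since 8·4 = 32 ≡ 1, so λ ≡ 2.
  x = λ² - 18 - 26 = 4 - 44 ≡ 22; y = λ·(18 - 22) - 0 ≡ 23. → (22, 23)
6P: (22, 23) + (26, 16). λ = (16 - 23)/(26 - 22) ≡ 24/4 mod 31. 4⁻¹ ≡ 8 (mod 31), so λ ≡ 6.
  x = λ² - 22 - 26 = 36 - 48 ≡ 19; y = λ·(22 - 19) - 23 ≡ 26. → (19, 26)
7P: (19, 26) + (26, 16). λ = (16 - 26)/(26 - 19) ≡ 21/7 mod 31. 7⁻¹ ≡ 9 (mod 31) since 7·9 = 63 ≡ 1, so λ ≡ 3.
  x = λ² - 19 - 26 = 9 - 45 ≡ 26; y = λ·(19 - 26) - 26 ≡ 15. → (26, 15)
8P: (26, 15) + (26, 16): same x and y₁ ≡ -y₂, so the sum is 𝒪.

O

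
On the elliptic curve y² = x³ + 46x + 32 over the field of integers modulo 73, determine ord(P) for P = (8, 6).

7

2P: tangent at (8, 6): λ = (3·8² + 46)/(2·6) ≡ 19/12. 12⁻¹ ≡ 67 (mod 73), so λ ≡ 19·67 ≡ 32.
  x = λ² - 8 - 8 = 1024 - 16 ≡ 59; y = λ·(8 - 59) - 6 ≡ 41. → (59, 41)
3P: (59, 41) + (8, 6). λ = (6 - 41)/(8 - 59) ≡ 38/22 mod 73. 22⁻¹ ≡ 10 (mod 73) since 22·10 = 220 ≡ 1, so λ ≡ 15.
  x = λ² - 59 - 8 = 225 - 67 ≡ 12; y = λ·(59 - 12) - 41 ≡ 7. → (12, 7)
4P: (12, 7) + (8, 6). λ = (6 - 7)/(8 - 12) ≡ 72/69 mod 73. 69⁻¹ ≡ 18 (mod 73), so λ ≡ 55.
  x = λ² - 12 - 8 = 3025 - 20 ≡ 12; y = λ·(12 - 12) - 7 ≡ 66. → (12, 66)
5P: (12, 66) + (8, 6). λ = (6 - 66)/(8 - 12) ≡ 13/69 mod 73. 69⁻¹ ≡ 18 (mod 73), so λ ≡ 15.
  x = λ² - 12 - 8 = 225 - 20 ≡ 59; y = λ·(12 - 59) - 66 ≡ 32. → (59, 32)
6P: (59, 32) + (8, 6). λ = (6 - 32)/(8 - 59) ≡ 47/22 mod 73. 22⁻¹ ≡ 10 (mod 73), so λ ≡ 32.
  x = λ² - 59 - 8 = 1024 - 67 ≡ 8; y = λ·(59 - 8) - 32 ≡ 67. → (8, 67)
7P: (8, 67) + (8, 6): same x and y₁ ≡ -y₂, so the sum is ∞.
7P = ∞, so the order is 7.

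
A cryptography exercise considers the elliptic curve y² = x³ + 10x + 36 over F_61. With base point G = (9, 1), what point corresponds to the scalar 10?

Double-and-add on 10 = (1010)₂. Start with G = (9, 1) for the leading 1-bit.
double: tangent at (9, 1): λ = (3·9² + 10)/(2·1) ≡ 9/2. 2⁻¹ ≡ 31 (mod 61), so λ ≡ 9·31 ≡ 35.
  x = λ² - 9 - 9 = 1225 - 18 ≡ 48; y = λ·(9 - 48) - 1 ≡ 37. → (48, 37)
double: tangent at (48, 37): λ = (3·48² + 10)/(2·37) ≡ 29/13. 13⁻¹ ≡ 47 (mod 61) since 13·47 = 611 ≡ 1, so λ ≡ 29·47 ≡ 21.
  x = λ² - 48 - 48 = 441 - 96 ≡ 40; y = λ·(48 - 40) - 37 ≡ 9. → (40, 9)
add G: (40, 9) + (9, 1). λ = (1 - 9)/(9 - 40) ≡ 53/30 mod 61. 30⁻¹ ≡ 59 (mod 61), so λ ≡ 16.
  x = λ² - 40 - 9 = 256 - 49 ≡ 24; y = λ·(40 - 24) - 9 ≡ 3. → (24, 3)
double: tangent at (24, 3): λ = (3·24² + 10)/(2·3) ≡ 30/6. 6⁻¹ ≡ 51 (mod 61), so λ ≡ 30·51 ≡ 5.
  x = λ² - 24 - 24 = 25 - 48 ≡ 38; y = λ·(24 - 38) - 3 ≡ 49. → (38, 49)

(38, 49)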